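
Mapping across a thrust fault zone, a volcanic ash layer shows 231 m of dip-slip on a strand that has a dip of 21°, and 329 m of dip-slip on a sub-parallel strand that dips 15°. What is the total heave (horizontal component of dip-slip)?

heave_A = 231 × cos(21°) = 215.7 m
heave_B = 329 × cos(15°) = 317.8 m
total = 215.7 + 317.8 = 533 m

533 m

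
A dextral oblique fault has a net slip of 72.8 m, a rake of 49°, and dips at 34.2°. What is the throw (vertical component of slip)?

dip-slip = net slip × sin(rake) = 72.8 m × sin(49°) = 54.94 m
throw = dip-slip × sin(dip) = 54.94 × sin(34.2°) = 30.9 m

30.9 m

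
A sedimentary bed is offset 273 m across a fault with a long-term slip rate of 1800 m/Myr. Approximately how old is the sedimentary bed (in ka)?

152 ka

age = offset / rate = 273 m / (1800 m/Myr) = 152000 yr = 152 ka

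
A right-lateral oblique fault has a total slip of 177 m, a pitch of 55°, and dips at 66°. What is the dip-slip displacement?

dip-slip = net slip × sin(rake) = 177 m × sin(55°) = 145 m

145 m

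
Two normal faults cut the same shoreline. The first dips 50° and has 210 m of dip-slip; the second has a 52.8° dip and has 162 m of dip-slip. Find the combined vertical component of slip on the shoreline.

290 m

throw_A = 210 × sin(50°) = 160.9 m
throw_B = 162 × sin(52.8°) = 129 m
total = 160.9 + 129 = 290 m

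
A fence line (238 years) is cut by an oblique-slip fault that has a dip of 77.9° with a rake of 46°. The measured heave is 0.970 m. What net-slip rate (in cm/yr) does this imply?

2.70 cm/yr

dip-slip = heave / cos(dip) = 0.970 / cos(77.9°) = 4.627 m
net slip = dip-slip / sin(rake) = 4.627 / sin(46°) = 6.433 m
rate = 6.433 m / 238 years = 0.0270 m/yr = 2.70 cm/yr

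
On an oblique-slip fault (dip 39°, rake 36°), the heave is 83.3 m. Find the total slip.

dip-slip = heave / cos(dip) = 83.3 / cos(39°) = 107.2 m
net slip = dip-slip / sin(rake) = 107.2 / sin(36°) = 182 m

182 m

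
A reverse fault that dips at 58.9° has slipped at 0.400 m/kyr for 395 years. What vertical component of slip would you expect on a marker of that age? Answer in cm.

13.5 cm

dip-slip = rate × time = 0.400 m/kyr × 395 years = 0.1580 m
throw = dip-slip × sin(dip) = 0.1580 × sin(58.9°) = 0.135 m = 13.5 cm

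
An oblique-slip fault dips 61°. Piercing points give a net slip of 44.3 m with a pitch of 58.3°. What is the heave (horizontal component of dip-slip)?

18.3 m

dip-slip = net slip × sin(rake) = 44.3 m × sin(58.3°) = 37.69 m
heave = dip-slip × cos(dip) = 37.69 × cos(61°) = 18.3 m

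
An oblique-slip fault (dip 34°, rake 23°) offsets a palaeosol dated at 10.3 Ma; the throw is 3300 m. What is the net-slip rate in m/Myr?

1470 m/Myr

dip-slip = throw / sin(dip) = 3300 / sin(34°) = 5901 m
net slip = dip-slip / sin(rake) = 5901 / sin(23°) = 15100 m
rate = 15100 m / 10.3 Ma = 0.00147 m/yr = 1470 m/Myr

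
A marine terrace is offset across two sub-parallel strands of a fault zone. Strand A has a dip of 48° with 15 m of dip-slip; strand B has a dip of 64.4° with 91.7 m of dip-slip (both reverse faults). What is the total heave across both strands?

49.7 m

heave_A = 15 × cos(48°) = 10.04 m
heave_B = 91.7 × cos(64.4°) = 39.62 m
total = 10.04 + 39.62 = 49.7 m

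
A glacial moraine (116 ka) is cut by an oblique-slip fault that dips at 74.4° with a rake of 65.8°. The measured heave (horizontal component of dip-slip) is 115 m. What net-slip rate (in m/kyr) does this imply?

dip-slip = heave / cos(dip) = 115 / cos(74.4°) = 427.6 m
net slip = dip-slip / sin(rake) = 427.6 / sin(65.8°) = 468.8 m
rate = 468.8 m / 116 ka = 0.00404 m/yr = 4.04 m/kyr

4.04 m/kyr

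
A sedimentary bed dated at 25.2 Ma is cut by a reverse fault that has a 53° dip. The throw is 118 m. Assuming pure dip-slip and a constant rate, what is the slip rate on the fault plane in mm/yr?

dip-slip = throw / sin(dip) = 118 m / sin(53°) = 147.8 m
rate = 147.8 m / 25.2 Ma = 0.00000586 m/yr = 0.00586 mm/yr

0.00586 mm/yr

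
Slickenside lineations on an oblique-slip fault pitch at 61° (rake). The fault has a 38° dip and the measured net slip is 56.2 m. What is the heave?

dip-slip = net slip × sin(rake) = 56.2 m × sin(61°) = 49.15 m
heave = dip-slip × cos(dip) = 49.15 × cos(38°) = 38.7 m

38.7 m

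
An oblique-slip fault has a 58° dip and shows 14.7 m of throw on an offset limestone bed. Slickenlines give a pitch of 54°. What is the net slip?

21.4 m

dip-slip = throw / sin(dip) = 14.7 / sin(58°) = 17.33 m
net slip = dip-slip / sin(rake) = 17.33 / sin(54°) = 21.4 m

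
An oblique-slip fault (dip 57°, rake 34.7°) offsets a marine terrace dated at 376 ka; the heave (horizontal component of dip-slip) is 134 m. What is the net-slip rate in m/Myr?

1150 m/Myr

dip-slip = heave / cos(dip) = 134 / cos(57°) = 246 m
net slip = dip-slip / sin(rake) = 246 / sin(34.7°) = 432.2 m
rate = 432.2 m / 376 ka = 0.00115 m/yr = 1150 m/Myr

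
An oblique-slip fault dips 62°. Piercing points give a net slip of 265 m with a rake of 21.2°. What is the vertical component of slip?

dip-slip = net slip × sin(rake) = 265 m × sin(21.2°) = 95.83 m
throw = dip-slip × sin(dip) = 95.83 × sin(62°) = 84.6 m

84.6 m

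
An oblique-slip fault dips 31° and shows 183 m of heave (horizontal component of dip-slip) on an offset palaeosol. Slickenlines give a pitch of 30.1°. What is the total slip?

426 m

dip-slip = heave / cos(dip) = 183 / cos(31°) = 213.5 m
net slip = dip-slip / sin(rake) = 213.5 / sin(30.1°) = 426 m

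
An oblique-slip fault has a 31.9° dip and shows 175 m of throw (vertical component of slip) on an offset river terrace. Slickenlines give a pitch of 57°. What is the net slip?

395 m

dip-slip = throw / sin(dip) = 175 / sin(31.9°) = 331.2 m
net slip = dip-slip / sin(rake) = 331.2 / sin(57°) = 395 m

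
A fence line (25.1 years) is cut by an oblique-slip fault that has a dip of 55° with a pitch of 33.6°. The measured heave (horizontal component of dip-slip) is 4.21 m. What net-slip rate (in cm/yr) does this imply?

52.8 cm/yr

dip-slip = heave / cos(dip) = 4.21 / cos(55°) = 7.340 m
net slip = dip-slip / sin(rake) = 7.340 / sin(33.6°) = 13.26 m
rate = 13.26 m / 25.1 years = 0.528 m/yr = 52.8 cm/yr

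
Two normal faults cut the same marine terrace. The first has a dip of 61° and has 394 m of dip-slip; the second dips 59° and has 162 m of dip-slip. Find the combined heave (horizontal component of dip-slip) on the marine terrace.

274 m

heave_A = 394 × cos(61°) = 191 m
heave_B = 162 × cos(59°) = 83.44 m
total = 191 + 83.44 = 274 m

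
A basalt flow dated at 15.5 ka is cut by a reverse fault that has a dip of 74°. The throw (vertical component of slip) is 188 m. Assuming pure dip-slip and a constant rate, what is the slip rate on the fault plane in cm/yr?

dip-slip = throw / sin(dip) = 188 m / sin(74°) = 195.6 m
rate = 195.6 m / 15.5 ka = 0.0126 m/yr = 1.26 cm/yr

1.26 cm/yr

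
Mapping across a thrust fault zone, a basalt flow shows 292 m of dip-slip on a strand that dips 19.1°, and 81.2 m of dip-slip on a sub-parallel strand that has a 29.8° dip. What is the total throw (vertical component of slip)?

136 m

throw_A = 292 × sin(19.1°) = 95.55 m
throw_B = 81.2 × sin(29.8°) = 40.35 m
total = 95.55 + 40.35 = 136 m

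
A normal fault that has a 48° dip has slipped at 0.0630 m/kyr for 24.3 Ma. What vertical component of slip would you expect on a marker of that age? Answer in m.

dip-slip = rate × time = 0.0630 m/kyr × 24.3 Ma = 1531 m
throw = dip-slip × sin(dip) = 1531 × sin(48°) = 1140 m

1140 m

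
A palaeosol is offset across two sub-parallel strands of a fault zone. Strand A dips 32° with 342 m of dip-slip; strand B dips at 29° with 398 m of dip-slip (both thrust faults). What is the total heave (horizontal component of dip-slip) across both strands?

638 m

heave_A = 342 × cos(32°) = 290 m
heave_B = 398 × cos(29°) = 348.1 m
total = 290 + 348.1 = 638 m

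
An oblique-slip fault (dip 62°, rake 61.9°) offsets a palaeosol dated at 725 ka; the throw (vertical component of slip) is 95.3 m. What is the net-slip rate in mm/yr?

0.169 mm/yr

dip-slip = throw / sin(dip) = 95.3 / sin(62°) = 107.9 m
net slip = dip-slip / sin(rake) = 107.9 / sin(61.9°) = 122.4 m
rate = 122.4 m / 725 ka = 0.000169 m/yr = 0.169 mm/yr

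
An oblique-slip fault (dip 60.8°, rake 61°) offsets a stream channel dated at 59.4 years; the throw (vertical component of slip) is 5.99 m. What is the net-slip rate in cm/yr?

dip-slip = throw / sin(dip) = 5.99 / sin(60.8°) = 6.862 m
net slip = dip-slip / sin(rake) = 6.862 / sin(61°) = 7.846 m
rate = 7.846 m / 59.4 years = 0.132 m/yr = 13.2 cm/yr

13.2 cm/yr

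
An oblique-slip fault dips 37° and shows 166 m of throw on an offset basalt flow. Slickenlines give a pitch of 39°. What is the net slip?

dip-slip = throw / sin(dip) = 166 / sin(37°) = 275.8 m
net slip = dip-slip / sin(rake) = 275.8 / sin(39°) = 438 m

438 m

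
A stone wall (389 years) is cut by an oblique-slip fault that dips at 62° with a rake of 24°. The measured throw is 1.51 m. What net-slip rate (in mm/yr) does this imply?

10.8 mm/yr

dip-slip = throw / sin(dip) = 1.51 / sin(62°) = 1.710 m
net slip = dip-slip / sin(rake) = 1.710 / sin(24°) = 4.205 m
rate = 4.205 m / 389 years = 0.0108 m/yr = 10.8 mm/yr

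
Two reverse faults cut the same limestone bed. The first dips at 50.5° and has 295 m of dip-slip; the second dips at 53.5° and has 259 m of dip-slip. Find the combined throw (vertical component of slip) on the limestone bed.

throw_A = 295 × sin(50.5°) = 227.6 m
throw_B = 259 × sin(53.5°) = 208.2 m
total = 227.6 + 208.2 = 436 m

436 m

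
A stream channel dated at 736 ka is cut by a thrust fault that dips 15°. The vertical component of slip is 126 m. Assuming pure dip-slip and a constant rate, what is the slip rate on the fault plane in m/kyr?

0.661 m/kyr

dip-slip = throw / sin(dip) = 126 m / sin(15°) = 486.8 m
rate = 486.8 m / 736 ka = 0.000661 m/yr = 0.661 m/kyr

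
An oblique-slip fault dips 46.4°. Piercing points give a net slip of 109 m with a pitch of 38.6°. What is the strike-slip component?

strike-slip = net slip × cos(rake) = 109 m × cos(38.6°) = 85.2 m

85.2 m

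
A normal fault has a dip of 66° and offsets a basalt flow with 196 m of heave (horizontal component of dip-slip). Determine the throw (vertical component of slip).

440 m

throw = heave × tan(dip) = 196 × tan(66°) = 440 m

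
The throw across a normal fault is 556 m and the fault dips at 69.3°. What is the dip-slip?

594 m

dip-slip = throw / sin(dip) = 556 / sin(69.3°) = 594 m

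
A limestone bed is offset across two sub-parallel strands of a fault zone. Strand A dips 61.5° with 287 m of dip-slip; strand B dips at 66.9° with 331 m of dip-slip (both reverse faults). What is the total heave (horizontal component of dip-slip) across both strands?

heave_A = 287 × cos(61.5°) = 136.9 m
heave_B = 331 × cos(66.9°) = 129.9 m
total = 136.9 + 129.9 = 267 m

267 m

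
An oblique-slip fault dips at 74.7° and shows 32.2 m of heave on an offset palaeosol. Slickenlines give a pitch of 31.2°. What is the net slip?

236 m

dip-slip = heave / cos(dip) = 32.2 / cos(74.7°) = 122 m
net slip = dip-slip / sin(rake) = 122 / sin(31.2°) = 236 m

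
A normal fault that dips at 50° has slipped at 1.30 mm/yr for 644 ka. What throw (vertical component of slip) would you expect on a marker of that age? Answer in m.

dip-slip = rate × time = 1.30 mm/yr × 644 ka = 837.2 m
throw = dip-slip × sin(dip) = 837.2 × sin(50°) = 641 m

641 m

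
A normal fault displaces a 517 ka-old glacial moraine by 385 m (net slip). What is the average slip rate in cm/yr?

rate = 385 m / 517 ka = 0.000745 m/yr = 0.0745 cm/yr

0.0745 cm/yr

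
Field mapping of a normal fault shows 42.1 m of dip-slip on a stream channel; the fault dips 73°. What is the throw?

40.3 m

throw = dip-slip × sin(dip) = 42.1 m × sin(73°) = 40.3 m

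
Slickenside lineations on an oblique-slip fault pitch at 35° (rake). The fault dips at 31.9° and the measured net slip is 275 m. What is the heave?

134 m

dip-slip = net slip × sin(rake) = 275 m × sin(35°) = 157.7 m
heave = dip-slip × cos(dip) = 157.7 × cos(31.9°) = 134 m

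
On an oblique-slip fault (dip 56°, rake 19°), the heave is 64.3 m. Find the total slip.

dip-slip = heave / cos(dip) = 64.3 / cos(56°) = 115 m
net slip = dip-slip / sin(rake) = 115 / sin(19°) = 353 m

353 m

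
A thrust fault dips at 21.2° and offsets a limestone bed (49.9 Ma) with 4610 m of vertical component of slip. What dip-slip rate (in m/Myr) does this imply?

dip-slip = throw / sin(dip) = 4610 m / sin(21.2°) = 12750 m
rate = 12750 m / 49.9 Ma = 0.000255 m/yr = 255 m/Myr

255 m/Myr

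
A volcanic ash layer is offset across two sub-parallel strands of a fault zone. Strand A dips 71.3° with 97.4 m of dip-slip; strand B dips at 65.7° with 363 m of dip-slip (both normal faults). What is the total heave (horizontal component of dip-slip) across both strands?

heave_A = 97.4 × cos(71.3°) = 31.23 m
heave_B = 363 × cos(65.7°) = 149.4 m
total = 31.23 + 149.4 = 181 m

181 m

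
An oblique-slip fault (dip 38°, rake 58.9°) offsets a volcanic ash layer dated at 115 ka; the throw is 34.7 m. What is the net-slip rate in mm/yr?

dip-slip = throw / sin(dip) = 34.7 / sin(38°) = 56.36 m
net slip = dip-slip / sin(rake) = 56.36 / sin(58.9°) = 65.82 m
rate = 65.82 m / 115 ka = 0.000572 m/yr = 0.572 mm/yr

0.572 mm/yr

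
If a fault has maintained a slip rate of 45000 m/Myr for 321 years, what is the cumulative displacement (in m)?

slip = rate × time = 45000 m/Myr × 321 years = 14.4 m

14.4 m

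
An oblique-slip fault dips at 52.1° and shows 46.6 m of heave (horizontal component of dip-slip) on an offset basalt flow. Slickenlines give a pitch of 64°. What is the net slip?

84.4 m

dip-slip = heave / cos(dip) = 46.6 / cos(52.1°) = 75.86 m
net slip = dip-slip / sin(rake) = 75.86 / sin(64°) = 84.4 m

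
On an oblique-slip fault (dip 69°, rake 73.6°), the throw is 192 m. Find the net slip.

dip-slip = throw / sin(dip) = 192 / sin(69°) = 205.7 m
net slip = dip-slip / sin(rake) = 205.7 / sin(73.6°) = 214 m

214 m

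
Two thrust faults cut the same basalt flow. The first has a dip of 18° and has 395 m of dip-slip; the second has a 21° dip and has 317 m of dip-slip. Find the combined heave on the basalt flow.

672 m

heave_A = 395 × cos(18°) = 375.7 m
heave_B = 317 × cos(21°) = 295.9 m
total = 375.7 + 295.9 = 672 m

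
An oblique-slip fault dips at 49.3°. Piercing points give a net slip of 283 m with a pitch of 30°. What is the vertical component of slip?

dip-slip = net slip × sin(rake) = 283 m × sin(30°) = 141.5 m
throw = dip-slip × sin(dip) = 141.5 × sin(49.3°) = 107 m

107 m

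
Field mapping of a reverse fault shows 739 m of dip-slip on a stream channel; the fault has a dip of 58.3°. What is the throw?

throw = dip-slip × sin(dip) = 739 m × sin(58.3°) = 629 m

629 m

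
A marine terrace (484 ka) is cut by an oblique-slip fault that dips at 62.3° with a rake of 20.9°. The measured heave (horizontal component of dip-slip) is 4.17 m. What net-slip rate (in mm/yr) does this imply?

dip-slip = heave / cos(dip) = 4.17 / cos(62.3°) = 8.971 m
net slip = dip-slip / sin(rake) = 8.971 / sin(20.9°) = 25.15 m
rate = 25.15 m / 484 ka = 0.0000520 m/yr = 0.0520 mm/yr

0.0520 mm/yr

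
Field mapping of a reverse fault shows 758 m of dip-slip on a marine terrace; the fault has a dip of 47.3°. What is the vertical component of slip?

throw = dip-slip × sin(dip) = 758 m × sin(47.3°) = 557 m

557 m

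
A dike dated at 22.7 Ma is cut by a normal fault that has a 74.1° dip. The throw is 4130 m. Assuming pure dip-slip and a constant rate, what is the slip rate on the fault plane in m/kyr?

dip-slip = throw / sin(dip) = 4130 m / sin(74.1°) = 4294 m
rate = 4294 m / 22.7 Ma = 0.000189 m/yr = 0.189 m/kyr

0.189 m/kyr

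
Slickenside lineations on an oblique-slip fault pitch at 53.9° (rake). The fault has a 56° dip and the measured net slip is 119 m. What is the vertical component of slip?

79.7 m

dip-slip = net slip × sin(rake) = 119 m × sin(53.9°) = 96.15 m
throw = dip-slip × sin(dip) = 96.15 × sin(56°) = 79.7 m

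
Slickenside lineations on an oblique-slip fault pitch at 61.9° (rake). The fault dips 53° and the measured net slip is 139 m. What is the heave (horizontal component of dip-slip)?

dip-slip = net slip × sin(rake) = 139 m × sin(61.9°) = 122.6 m
heave = dip-slip × cos(dip) = 122.6 × cos(53°) = 73.8 m

73.8 m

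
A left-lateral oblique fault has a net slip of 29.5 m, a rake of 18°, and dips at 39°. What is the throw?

dip-slip = net slip × sin(rake) = 29.5 m × sin(18°) = 9.116 m
throw = dip-slip × sin(dip) = 9.116 × sin(39°) = 5.74 m

5.74 m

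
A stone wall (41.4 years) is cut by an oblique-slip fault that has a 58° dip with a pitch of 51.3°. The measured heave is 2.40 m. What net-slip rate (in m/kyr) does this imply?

140 m/kyr

dip-slip = heave / cos(dip) = 2.40 / cos(58°) = 4.529 m
net slip = dip-slip / sin(rake) = 4.529 / sin(51.3°) = 5.803 m
rate = 5.803 m / 41.4 years = 0.140 m/yr = 140 m/kyr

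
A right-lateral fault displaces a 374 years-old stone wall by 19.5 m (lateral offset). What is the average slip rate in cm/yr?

rate = 19.5 m / 374 years = 0.0521 m/yr = 5.21 cm/yr

5.21 cm/yr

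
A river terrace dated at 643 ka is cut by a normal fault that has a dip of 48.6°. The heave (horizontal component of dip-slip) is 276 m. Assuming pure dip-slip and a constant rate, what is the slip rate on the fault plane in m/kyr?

0.649 m/kyr

dip-slip = heave / cos(dip) = 276 m / cos(48.6°) = 417.4 m
rate = 417.4 m / 643 ka = 0.000649 m/yr = 0.649 m/kyr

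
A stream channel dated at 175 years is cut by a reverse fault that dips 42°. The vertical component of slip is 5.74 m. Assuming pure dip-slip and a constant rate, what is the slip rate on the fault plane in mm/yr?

dip-slip = throw / sin(dip) = 5.74 m / sin(42°) = 8.578 m
rate = 8.578 m / 175 years = 0.0490 m/yr = 49 mm/yr

49 mm/yr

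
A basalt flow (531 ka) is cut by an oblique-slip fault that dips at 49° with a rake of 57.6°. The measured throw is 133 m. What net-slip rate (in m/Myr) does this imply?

dip-slip = throw / sin(dip) = 133 / sin(49°) = 176.2 m
net slip = dip-slip / sin(rake) = 176.2 / sin(57.6°) = 208.7 m
rate = 208.7 m / 531 ka = 0.000393 m/yr = 393 m/Myr

393 m/Myr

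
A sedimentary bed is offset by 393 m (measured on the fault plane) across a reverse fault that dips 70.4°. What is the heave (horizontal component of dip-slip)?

heave = dip-slip × cos(dip) = 393 m × cos(70.4°) = 132 m

132 m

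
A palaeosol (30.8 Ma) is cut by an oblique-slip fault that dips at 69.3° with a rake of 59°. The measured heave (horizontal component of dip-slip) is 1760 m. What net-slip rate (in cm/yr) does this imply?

dip-slip = heave / cos(dip) = 1760 / cos(69.3°) = 4979 m
net slip = dip-slip / sin(rake) = 4979 / sin(59°) = 5809 m
rate = 5809 m / 30.8 Ma = 0.000189 m/yr = 0.0189 cm/yr

0.0189 cm/yr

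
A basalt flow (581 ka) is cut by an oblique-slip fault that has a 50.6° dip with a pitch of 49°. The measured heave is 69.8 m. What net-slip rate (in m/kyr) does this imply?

dip-slip = heave / cos(dip) = 69.8 / cos(50.6°) = 110 m
net slip = dip-slip / sin(rake) = 110 / sin(49°) = 145.7 m
rate = 145.7 m / 581 ka = 0.000251 m/yr = 0.251 m/kyr

0.251 m/kyr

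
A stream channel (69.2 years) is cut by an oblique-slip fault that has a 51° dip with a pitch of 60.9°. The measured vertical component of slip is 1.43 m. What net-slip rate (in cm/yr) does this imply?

dip-slip = throw / sin(dip) = 1.43 / sin(51°) = 1.840 m
net slip = dip-slip / sin(rake) = 1.840 / sin(60.9°) = 2.106 m
rate = 2.106 m / 69.2 years = 0.0304 m/yr = 3.04 cm/yr

3.04 cm/yr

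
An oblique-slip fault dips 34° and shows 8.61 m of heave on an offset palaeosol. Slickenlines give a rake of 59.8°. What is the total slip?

dip-slip = heave / cos(dip) = 8.61 / cos(34°) = 10.39 m
net slip = dip-slip / sin(rake) = 10.39 / sin(59.8°) = 12 m

12 m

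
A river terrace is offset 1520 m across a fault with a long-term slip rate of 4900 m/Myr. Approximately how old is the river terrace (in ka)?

310 ka

age = offset / rate = 1520 m / (4900 m/Myr) = 310000 yr = 310 ka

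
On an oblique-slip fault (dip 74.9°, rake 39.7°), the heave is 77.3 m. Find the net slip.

465 m

dip-slip = heave / cos(dip) = 77.3 / cos(74.9°) = 296.7 m
net slip = dip-slip / sin(rake) = 296.7 / sin(39.7°) = 465 m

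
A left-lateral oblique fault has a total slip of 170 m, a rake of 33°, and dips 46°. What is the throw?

66.6 m

dip-slip = net slip × sin(rake) = 170 m × sin(33°) = 92.59 m
throw = dip-slip × sin(dip) = 92.59 × sin(46°) = 66.6 m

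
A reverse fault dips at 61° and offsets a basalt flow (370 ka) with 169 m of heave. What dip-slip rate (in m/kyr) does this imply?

0.942 m/kyr

dip-slip = heave / cos(dip) = 169 m / cos(61°) = 348.6 m
rate = 348.6 m / 370 ka = 0.000942 m/yr = 0.942 m/kyr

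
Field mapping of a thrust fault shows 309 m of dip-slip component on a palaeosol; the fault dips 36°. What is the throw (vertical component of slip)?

throw = dip-slip × sin(dip) = 309 m × sin(36°) = 182 m

182 m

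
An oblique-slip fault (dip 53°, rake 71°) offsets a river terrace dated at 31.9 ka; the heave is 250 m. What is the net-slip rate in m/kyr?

13.8 m/kyr

dip-slip = heave / cos(dip) = 250 / cos(53°) = 415.4 m
net slip = dip-slip / sin(rake) = 415.4 / sin(71°) = 439.3 m
rate = 439.3 m / 31.9 ka = 0.0138 m/yr = 13.8 m/kyr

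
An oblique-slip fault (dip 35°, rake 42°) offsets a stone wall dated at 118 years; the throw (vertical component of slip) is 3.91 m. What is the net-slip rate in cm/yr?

8.63 cm/yr

dip-slip = throw / sin(dip) = 3.91 / sin(35°) = 6.817 m
net slip = dip-slip / sin(rake) = 6.817 / sin(42°) = 10.19 m
rate = 10.19 m / 118 years = 0.0863 m/yr = 8.63 cm/yr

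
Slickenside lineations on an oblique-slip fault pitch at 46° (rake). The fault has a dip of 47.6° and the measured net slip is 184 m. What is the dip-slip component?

dip-slip = net slip × sin(rake) = 184 m × sin(46°) = 132 m

132 m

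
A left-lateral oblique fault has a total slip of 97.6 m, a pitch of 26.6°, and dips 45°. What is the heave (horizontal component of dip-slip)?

dip-slip = net slip × sin(rake) = 97.6 m × sin(26.6°) = 43.70 m
heave = dip-slip × cos(dip) = 43.70 × cos(45°) = 30.9 m

30.9 m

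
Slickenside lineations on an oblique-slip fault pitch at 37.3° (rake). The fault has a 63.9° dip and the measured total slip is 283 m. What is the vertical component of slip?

154 m

dip-slip = net slip × sin(rake) = 283 m × sin(37.3°) = 171.5 m
throw = dip-slip × sin(dip) = 171.5 × sin(63.9°) = 154 m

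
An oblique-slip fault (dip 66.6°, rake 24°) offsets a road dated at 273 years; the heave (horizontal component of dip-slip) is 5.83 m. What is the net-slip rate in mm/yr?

dip-slip = heave / cos(dip) = 5.83 / cos(66.6°) = 14.68 m
net slip = dip-slip / sin(rake) = 14.68 / sin(24°) = 36.09 m
rate = 36.09 m / 273 years = 0.132 m/yr = 132 mm/yr

132 mm/yr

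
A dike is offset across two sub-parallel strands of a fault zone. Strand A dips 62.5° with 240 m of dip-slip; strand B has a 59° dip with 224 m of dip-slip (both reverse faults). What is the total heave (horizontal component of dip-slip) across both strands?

226 m

heave_A = 240 × cos(62.5°) = 110.8 m
heave_B = 224 × cos(59°) = 115.4 m
total = 110.8 + 115.4 = 226 m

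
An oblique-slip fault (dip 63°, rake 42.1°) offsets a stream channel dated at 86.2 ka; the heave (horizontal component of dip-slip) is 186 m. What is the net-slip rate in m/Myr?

7090 m/Myr

dip-slip = heave / cos(dip) = 186 / cos(63°) = 409.7 m
net slip = dip-slip / sin(rake) = 409.7 / sin(42.1°) = 611.1 m
rate = 611.1 m / 86.2 ka = 0.00709 m/yr = 7090 m/Myr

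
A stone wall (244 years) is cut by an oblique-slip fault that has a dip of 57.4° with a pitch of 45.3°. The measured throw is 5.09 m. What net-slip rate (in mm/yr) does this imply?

34.8 mm/yr

dip-slip = throw / sin(dip) = 5.09 / sin(57.4°) = 6.042 m
net slip = dip-slip / sin(rake) = 6.042 / sin(45.3°) = 8.500 m
rate = 8.500 m / 244 years = 0.0348 m/yr = 34.8 mm/yr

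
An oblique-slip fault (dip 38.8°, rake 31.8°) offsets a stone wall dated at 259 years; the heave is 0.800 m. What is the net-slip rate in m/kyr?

7.52 m/kyr

dip-slip = heave / cos(dip) = 0.800 / cos(38.8°) = 1.027 m
net slip = dip-slip / sin(rake) = 1.027 / sin(31.8°) = 1.948 m
rate = 1.948 m / 259 years = 0.00752 m/yr = 7.52 m/kyr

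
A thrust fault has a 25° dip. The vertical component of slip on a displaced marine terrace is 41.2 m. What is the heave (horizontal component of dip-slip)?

heave = throw / tan(dip) = 41.2 / tan(25°) = 88.4 m

88.4 m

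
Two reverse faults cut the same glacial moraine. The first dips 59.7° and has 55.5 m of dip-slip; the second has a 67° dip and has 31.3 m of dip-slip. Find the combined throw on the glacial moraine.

throw_A = 55.5 × sin(59.7°) = 47.92 m
throw_B = 31.3 × sin(67°) = 28.81 m
total = 47.92 + 28.81 = 76.7 m

76.7 m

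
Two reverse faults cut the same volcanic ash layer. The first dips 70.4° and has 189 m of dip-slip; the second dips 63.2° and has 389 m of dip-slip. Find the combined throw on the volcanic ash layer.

525 m

throw_A = 189 × sin(70.4°) = 178 m
throw_B = 389 × sin(63.2°) = 347.2 m
total = 178 + 347.2 = 525 m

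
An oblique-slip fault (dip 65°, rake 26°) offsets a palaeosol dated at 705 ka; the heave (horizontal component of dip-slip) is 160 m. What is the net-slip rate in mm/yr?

1.23 mm/yr

dip-slip = heave / cos(dip) = 160 / cos(65°) = 378.6 m
net slip = dip-slip / sin(rake) = 378.6 / sin(26°) = 863.6 m
rate = 863.6 m / 705 ka = 0.00123 m/yr = 1.23 mm/yr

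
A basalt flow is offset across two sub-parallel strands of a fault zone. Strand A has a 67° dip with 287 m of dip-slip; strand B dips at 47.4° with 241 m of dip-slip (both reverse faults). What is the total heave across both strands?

heave_A = 287 × cos(67°) = 112.1 m
heave_B = 241 × cos(47.4°) = 163.1 m
total = 112.1 + 163.1 = 275 m

275 m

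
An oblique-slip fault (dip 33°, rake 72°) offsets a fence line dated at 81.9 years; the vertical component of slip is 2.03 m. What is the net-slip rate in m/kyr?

dip-slip = throw / sin(dip) = 2.03 / sin(33°) = 3.727 m
net slip = dip-slip / sin(rake) = 3.727 / sin(72°) = 3.919 m
rate = 3.919 m / 81.9 years = 0.0479 m/yr = 47.9 m/kyr

47.9 m/kyr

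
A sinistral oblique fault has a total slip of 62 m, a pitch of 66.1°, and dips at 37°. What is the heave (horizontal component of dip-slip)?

45.3 m

dip-slip = net slip × sin(rake) = 62 m × sin(66.1°) = 56.68 m
heave = dip-slip × cos(dip) = 56.68 × cos(37°) = 45.3 m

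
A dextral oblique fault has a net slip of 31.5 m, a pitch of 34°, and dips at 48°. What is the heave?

dip-slip = net slip × sin(rake) = 31.5 m × sin(34°) = 17.61 m
heave = dip-slip × cos(dip) = 17.61 × cos(48°) = 11.8 m

11.8 m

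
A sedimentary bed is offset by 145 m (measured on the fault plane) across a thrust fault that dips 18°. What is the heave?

138 m

heave = dip-slip × cos(dip) = 145 m × cos(18°) = 138 m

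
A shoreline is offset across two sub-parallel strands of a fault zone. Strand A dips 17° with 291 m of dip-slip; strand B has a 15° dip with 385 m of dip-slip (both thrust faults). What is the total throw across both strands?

throw_A = 291 × sin(17°) = 85.08 m
throw_B = 385 × sin(15°) = 99.65 m
total = 85.08 + 99.65 = 185 m

185 m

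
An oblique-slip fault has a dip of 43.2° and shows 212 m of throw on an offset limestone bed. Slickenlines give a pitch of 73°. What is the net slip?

324 m

dip-slip = throw / sin(dip) = 212 / sin(43.2°) = 309.7 m
net slip = dip-slip / sin(rake) = 309.7 / sin(73°) = 324 m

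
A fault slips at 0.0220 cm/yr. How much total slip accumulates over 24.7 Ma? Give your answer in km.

5.43 km

slip = rate × time = 0.0220 cm/yr × 24.7 Ma = 5430 m = 5.43 km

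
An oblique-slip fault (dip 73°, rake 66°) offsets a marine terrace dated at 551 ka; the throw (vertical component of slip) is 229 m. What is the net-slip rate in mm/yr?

dip-slip = throw / sin(dip) = 229 / sin(73°) = 239.5 m
net slip = dip-slip / sin(rake) = 239.5 / sin(66°) = 262.1 m
rate = 262.1 m / 551 ka = 0.000476 m/yr = 0.476 mm/yr

0.476 mm/yr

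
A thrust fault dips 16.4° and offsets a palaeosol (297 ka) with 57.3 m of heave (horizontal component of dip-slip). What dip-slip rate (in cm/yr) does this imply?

0.0201 cm/yr

dip-slip = heave / cos(dip) = 57.3 m / cos(16.4°) = 59.73 m
rate = 59.73 m / 297 ka = 0.000201 m/yr = 0.0201 cm/yr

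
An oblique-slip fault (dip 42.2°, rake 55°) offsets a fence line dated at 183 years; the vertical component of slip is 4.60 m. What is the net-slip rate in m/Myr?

45700 m/Myr

dip-slip = throw / sin(dip) = 4.60 / sin(42.2°) = 6.848 m
net slip = dip-slip / sin(rake) = 6.848 / sin(55°) = 8.360 m
rate = 8.360 m / 183 years = 0.0457 m/yr = 45700 m/Myr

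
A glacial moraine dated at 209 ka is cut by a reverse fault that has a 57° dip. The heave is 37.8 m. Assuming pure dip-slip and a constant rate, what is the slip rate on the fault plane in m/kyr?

dip-slip = heave / cos(dip) = 37.8 m / cos(57°) = 69.40 m
rate = 69.40 m / 209 ka = 0.000332 m/yr = 0.332 m/kyr

0.332 m/kyr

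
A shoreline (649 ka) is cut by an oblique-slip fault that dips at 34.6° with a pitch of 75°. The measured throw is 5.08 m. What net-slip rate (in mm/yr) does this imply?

dip-slip = throw / sin(dip) = 5.08 / sin(34.6°) = 8.946 m
net slip = dip-slip / sin(rake) = 8.946 / sin(75°) = 9.262 m
rate = 9.262 m / 649 ka = 0.0000143 m/yr = 0.0143 mm/yr

0.0143 mm/yr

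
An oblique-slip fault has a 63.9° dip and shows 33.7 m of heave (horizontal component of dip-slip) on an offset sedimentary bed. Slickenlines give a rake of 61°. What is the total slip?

87.6 m

dip-slip = heave / cos(dip) = 33.7 / cos(63.9°) = 76.60 m
net slip = dip-slip / sin(rake) = 76.60 / sin(61°) = 87.6 m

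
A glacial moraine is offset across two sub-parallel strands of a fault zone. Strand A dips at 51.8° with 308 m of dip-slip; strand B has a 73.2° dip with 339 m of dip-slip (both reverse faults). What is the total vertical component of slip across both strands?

567 m

throw_A = 308 × sin(51.8°) = 242 m
throw_B = 339 × sin(73.2°) = 324.5 m
total = 242 + 324.5 = 567 m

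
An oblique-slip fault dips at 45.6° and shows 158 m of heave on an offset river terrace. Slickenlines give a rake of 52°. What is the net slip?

287 m

dip-slip = heave / cos(dip) = 158 / cos(45.6°) = 225.8 m
net slip = dip-slip / sin(rake) = 225.8 / sin(52°) = 287 m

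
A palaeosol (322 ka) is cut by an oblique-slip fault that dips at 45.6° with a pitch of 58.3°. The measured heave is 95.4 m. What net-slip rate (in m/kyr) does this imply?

0.498 m/kyr

dip-slip = heave / cos(dip) = 95.4 / cos(45.6°) = 136.4 m
net slip = dip-slip / sin(rake) = 136.4 / sin(58.3°) = 160.3 m
rate = 160.3 m / 322 ka = 0.000498 m/yr = 0.498 m/kyr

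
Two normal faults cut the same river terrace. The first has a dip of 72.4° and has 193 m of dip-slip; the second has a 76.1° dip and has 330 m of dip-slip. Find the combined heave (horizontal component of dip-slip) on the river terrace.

heave_A = 193 × cos(72.4°) = 58.36 m
heave_B = 330 × cos(76.1°) = 79.28 m
total = 58.36 + 79.28 = 138 m

138 m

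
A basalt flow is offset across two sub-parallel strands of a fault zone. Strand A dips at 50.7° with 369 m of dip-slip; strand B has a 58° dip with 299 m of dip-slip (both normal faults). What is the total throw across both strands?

throw_A = 369 × sin(50.7°) = 285.5 m
throw_B = 299 × sin(58°) = 253.6 m
total = 285.5 + 253.6 = 539 m

539 m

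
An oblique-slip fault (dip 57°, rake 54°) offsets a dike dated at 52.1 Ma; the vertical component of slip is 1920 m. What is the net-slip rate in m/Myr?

dip-slip = throw / sin(dip) = 1920 / sin(57°) = 2289 m
net slip = dip-slip / sin(rake) = 2289 / sin(54°) = 2830 m
rate = 2830 m / 52.1 Ma = 0.0000543 m/yr = 54.3 m/Myr

54.3 m/Myr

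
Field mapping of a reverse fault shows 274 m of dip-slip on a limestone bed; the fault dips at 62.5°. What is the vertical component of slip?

throw = dip-slip × sin(dip) = 274 m × sin(62.5°) = 243 m

243 m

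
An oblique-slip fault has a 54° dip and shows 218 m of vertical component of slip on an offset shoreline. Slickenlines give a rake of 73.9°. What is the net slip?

dip-slip = throw / sin(dip) = 218 / sin(54°) = 269.5 m
net slip = dip-slip / sin(rake) = 269.5 / sin(73.9°) = 280 m

280 m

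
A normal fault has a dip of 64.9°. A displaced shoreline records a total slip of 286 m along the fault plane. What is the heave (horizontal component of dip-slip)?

121 m

heave = dip-slip × cos(dip) = 286 m × cos(64.9°) = 121 m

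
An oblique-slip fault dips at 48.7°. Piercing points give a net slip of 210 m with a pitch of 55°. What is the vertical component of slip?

129 m

dip-slip = net slip × sin(rake) = 210 m × sin(55°) = 172 m
throw = dip-slip × sin(dip) = 172 × sin(48.7°) = 129 m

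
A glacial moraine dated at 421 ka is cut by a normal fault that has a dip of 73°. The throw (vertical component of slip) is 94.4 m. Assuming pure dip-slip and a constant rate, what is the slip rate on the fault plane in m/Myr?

dip-slip = throw / sin(dip) = 94.4 m / sin(73°) = 98.71 m
rate = 98.71 m / 421 ka = 0.000234 m/yr = 234 m/Myr

234 m/Myr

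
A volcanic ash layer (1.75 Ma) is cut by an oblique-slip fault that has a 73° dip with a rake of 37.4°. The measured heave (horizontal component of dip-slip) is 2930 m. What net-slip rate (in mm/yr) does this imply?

9.43 mm/yr

dip-slip = heave / cos(dip) = 2930 / cos(73°) = 10020 m
net slip = dip-slip / sin(rake) = 10020 / sin(37.4°) = 16500 m
rate = 16500 m / 1.75 Ma = 0.00943 m/yr = 9.43 mm/yr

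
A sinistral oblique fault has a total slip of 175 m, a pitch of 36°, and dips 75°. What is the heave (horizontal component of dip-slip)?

dip-slip = net slip × sin(rake) = 175 m × sin(36°) = 102.9 m
heave = dip-slip × cos(dip) = 102.9 × cos(75°) = 26.6 m

26.6 m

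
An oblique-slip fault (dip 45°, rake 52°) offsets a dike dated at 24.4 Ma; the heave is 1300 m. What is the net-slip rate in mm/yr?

0.0956 mm/yr

dip-slip = heave / cos(dip) = 1300 / cos(45°) = 1838 m
net slip = dip-slip / sin(rake) = 1838 / sin(52°) = 2333 m
rate = 2333 m / 24.4 Ma = 0.0000956 m/yr = 0.0956 mm/yr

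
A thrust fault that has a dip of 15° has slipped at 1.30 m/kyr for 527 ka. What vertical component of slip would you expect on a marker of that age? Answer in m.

dip-slip = rate × time = 1.30 m/kyr × 527 ka = 685.1 m
throw = dip-slip × sin(dip) = 685.1 × sin(15°) = 177 m

177 m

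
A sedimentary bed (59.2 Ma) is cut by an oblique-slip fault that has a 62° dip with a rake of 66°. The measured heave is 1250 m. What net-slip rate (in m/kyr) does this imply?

dip-slip = heave / cos(dip) = 1250 / cos(62°) = 2663 m
net slip = dip-slip / sin(rake) = 2663 / sin(66°) = 2915 m
rate = 2915 m / 59.2 Ma = 0.0000492 m/yr = 0.0492 m/kyr

0.0492 m/kyr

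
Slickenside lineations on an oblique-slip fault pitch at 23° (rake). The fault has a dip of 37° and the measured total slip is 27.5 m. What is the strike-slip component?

strike-slip = net slip × cos(rake) = 27.5 m × cos(23°) = 25.3 m

25.3 m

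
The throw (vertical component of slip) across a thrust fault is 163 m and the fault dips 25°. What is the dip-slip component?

386 m

dip-slip = throw / sin(dip) = 163 / sin(25°) = 386 m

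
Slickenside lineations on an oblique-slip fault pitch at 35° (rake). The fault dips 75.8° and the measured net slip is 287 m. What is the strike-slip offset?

strike-slip = net slip × cos(rake) = 287 m × cos(35°) = 235 m

235 m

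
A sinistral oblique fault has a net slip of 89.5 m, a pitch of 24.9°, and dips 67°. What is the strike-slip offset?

strike-slip = net slip × cos(rake) = 89.5 m × cos(24.9°) = 81.2 m

81.2 m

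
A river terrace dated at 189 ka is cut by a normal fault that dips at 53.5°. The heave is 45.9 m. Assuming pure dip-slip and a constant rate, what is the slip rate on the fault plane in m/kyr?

0.408 m/kyr

dip-slip = heave / cos(dip) = 45.9 m / cos(53.5°) = 77.17 m
rate = 77.17 m / 189 ka = 0.000408 m/yr = 0.408 m/kyr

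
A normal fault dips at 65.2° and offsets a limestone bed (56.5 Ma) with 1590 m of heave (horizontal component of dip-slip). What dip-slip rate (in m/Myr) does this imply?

dip-slip = heave / cos(dip) = 1590 m / cos(65.2°) = 3791 m
rate = 3791 m / 56.5 Ma = 0.0000671 m/yr = 67.1 m/Myr

67.1 m/Myr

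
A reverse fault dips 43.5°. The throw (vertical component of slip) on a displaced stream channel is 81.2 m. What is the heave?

heave = throw / tan(dip) = 81.2 / tan(43.5°) = 85.6 m

85.6 m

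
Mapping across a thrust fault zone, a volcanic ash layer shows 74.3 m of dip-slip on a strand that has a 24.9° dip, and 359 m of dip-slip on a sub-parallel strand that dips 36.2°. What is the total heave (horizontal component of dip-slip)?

357 m

heave_A = 74.3 × cos(24.9°) = 67.39 m
heave_B = 359 × cos(36.2°) = 289.7 m
total = 67.39 + 289.7 = 357 m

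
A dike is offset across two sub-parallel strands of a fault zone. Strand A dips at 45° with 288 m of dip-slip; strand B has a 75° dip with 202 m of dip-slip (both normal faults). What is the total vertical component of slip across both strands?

399 m

throw_A = 288 × sin(45°) = 203.6 m
throw_B = 202 × sin(75°) = 195.1 m
total = 203.6 + 195.1 = 399 m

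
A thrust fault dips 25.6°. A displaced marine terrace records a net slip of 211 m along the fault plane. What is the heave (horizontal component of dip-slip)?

190 m

heave = dip-slip × cos(dip) = 211 m × cos(25.6°) = 190 m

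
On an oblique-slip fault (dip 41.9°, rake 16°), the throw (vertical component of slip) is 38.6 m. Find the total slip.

dip-slip = throw / sin(dip) = 38.6 / sin(41.9°) = 57.80 m
net slip = dip-slip / sin(rake) = 57.80 / sin(16°) = 210 m

210 m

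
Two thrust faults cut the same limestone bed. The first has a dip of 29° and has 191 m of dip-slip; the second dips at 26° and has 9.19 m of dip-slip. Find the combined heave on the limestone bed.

175 m

heave_A = 191 × cos(29°) = 167.1 m
heave_B = 9.19 × cos(26°) = 8.260 m
total = 167.1 + 8.260 = 175 m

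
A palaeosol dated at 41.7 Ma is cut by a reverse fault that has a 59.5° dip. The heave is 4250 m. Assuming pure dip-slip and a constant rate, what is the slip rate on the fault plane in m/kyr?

dip-slip = heave / cos(dip) = 4250 m / cos(59.5°) = 8374 m
rate = 8374 m / 41.7 Ma = 0.000201 m/yr = 0.201 m/kyr

0.201 m/kyr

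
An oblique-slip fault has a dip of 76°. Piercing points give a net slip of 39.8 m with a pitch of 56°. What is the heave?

7.98 m

dip-slip = net slip × sin(rake) = 39.8 m × sin(56°) = 33 m
heave = dip-slip × cos(dip) = 33 × cos(76°) = 7.98 m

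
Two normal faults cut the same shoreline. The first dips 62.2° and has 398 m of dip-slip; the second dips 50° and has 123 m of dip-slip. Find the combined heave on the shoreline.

265 m

heave_A = 398 × cos(62.2°) = 185.6 m
heave_B = 123 × cos(50°) = 79.06 m
total = 185.6 + 79.06 = 265 m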